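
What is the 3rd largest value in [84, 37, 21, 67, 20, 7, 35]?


Sort descending: [84, 67, 37, 35, 21, 20, 7]
The 3rd element (1-indexed) is at index 2.
Value = 37
Final answer: 37


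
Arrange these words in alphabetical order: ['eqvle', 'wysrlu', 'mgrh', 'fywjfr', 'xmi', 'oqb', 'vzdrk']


Compare strings character by character (the first differing letter decides):
  'eqvle' < 'fywjfr' since 'e' < 'f' at position 1
  'fywjfr' < 'mgrh' since 'f' < 'm' at position 1
  'mgrh' < 'oqb' since 'm' < 'o' at position 1
  'oqb' < 'vzdrk' since 'o' < 'v' at position 1
  'vzdrk' < 'wysrlu' since 'v' < 'w' at position 1
  'wysrlu' < 'xmi' since 'w' < 'x' at position 1
Chaining these comparisons gives the alphabetical order.
Final answer: ['eqvle', 'fywjfr', 'mgrh', 'oqb', 'vzdrk', 'wysrlu', 'xmi']


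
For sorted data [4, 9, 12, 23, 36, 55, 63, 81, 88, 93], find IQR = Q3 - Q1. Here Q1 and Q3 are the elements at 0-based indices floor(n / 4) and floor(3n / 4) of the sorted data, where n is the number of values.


The data has n = 10 elements.
Q1 index = floor(10 / 4) = floor(2.5) = 2; Q3 index = floor(3 * 10 / 4) = floor(7.5) = 7
Q1 = element at index 2 = 12
Q3 = element at index 7 = 81
IQR = 81 - 12 = 69
Final answer: 69


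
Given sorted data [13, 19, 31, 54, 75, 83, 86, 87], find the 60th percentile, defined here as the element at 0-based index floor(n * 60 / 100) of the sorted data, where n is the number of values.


The dataset has n = 8 elements.
Index = floor(8 * 60 / 100) = floor(480 / 100) = floor(4.8) = 4
Counting from index 0 in the sorted data, the element at index 4 is 75.
Final answer: 75


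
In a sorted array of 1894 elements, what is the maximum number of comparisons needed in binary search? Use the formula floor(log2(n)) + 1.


Binary search halves the search space each step.
Maximum comparisons = floor(log2(1894)) + 1
log2(1894) = 10.8872
floor(log2(1894)) = 10, so 10 + 1 = 11
Final answer: 11


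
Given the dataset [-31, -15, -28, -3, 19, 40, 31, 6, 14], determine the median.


First, sort the list: [-31, -28, -15, -3, 6, 14, 19, 31, 40]
The list has 9 elements (odd count).
The middle index is 4 (0-based), and the element there is 6.
Final answer: 6


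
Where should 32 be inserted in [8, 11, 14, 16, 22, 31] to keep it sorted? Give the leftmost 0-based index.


List is sorted: [8, 11, 14, 16, 22, 31]
We need the leftmost position where 32 can be inserted, i.e. the first index whose element is >= 32 (or the end of the list if none is).
Binary search with low=0, high=6 (0-based indices):
  low=0, high=6, mid=3: a[3]=16 < 32, so low = 4
  low=4, high=6, mid=5: a[5]=31 < 32, so low = 6
Now low = high = 6, so the insertion index is 6.
Final answer: 6


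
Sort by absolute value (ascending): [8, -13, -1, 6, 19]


Compute absolute values:
  |8| = 8
  |-13| = 13
  |-1| = 1
  |6| = 6
  |19| = 19
Absolute values in increasing order: 1 < 6 < 8 < 13 < 19
Listing the original numbers in that order gives the answer.
Final answer: [-1, 6, 8, -13, 19]


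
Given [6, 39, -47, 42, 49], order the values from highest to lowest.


Original list: [6, 39, -47, 42, 49]
Repeatedly take the largest remaining element:
  Remaining [6, 39, -47, 42, 49] -> largest is 49
  Remaining [6, 39, -47, 42] -> largest is 42
  Remaining [6, 39, -47] -> largest is 39
  Remaining [6, -47] -> largest is 6
  Remaining [-47] -> largest is -47
Collecting the picks in order gives the descending list.
Final answer: [49, 42, 39, 6, -47]


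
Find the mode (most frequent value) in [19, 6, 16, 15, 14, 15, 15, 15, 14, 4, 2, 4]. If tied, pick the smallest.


Count the frequency of each value:
  2 appears 1 time(s)
  4 appears 2 time(s)
  6 appears 1 time(s)
  14 appears 2 time(s)
  15 appears 4 time(s)
  16 appears 1 time(s)
  19 appears 1 time(s)
Maximum frequency is 4.
Only 15 reaches that frequency, so it is the mode.
Final answer: 15


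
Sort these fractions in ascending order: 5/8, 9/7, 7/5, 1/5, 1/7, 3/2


Convert to decimal for comparison:
  5/8 = 0.625
  9/7 = 1.2857
  7/5 = 1.4
  1/5 = 0.2
  1/7 = 0.1429
  3/2 = 1.5
Decimals in increasing order: 0.1429 < 0.2 < 0.625 < 1.2857 < 1.4 < 1.5
Writing each back as its fraction gives the sorted order.
Final answer: 1/7, 1/5, 5/8, 9/7, 7/5, 3/2


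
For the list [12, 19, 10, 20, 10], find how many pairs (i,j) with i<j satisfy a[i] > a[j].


For each element, count the later elements that are smaller than it:
  12 (index 0): smaller elements after it = [10, 10] -> 2
  19 (index 1): smaller elements after it = [10, 10] -> 2
  10 (index 2): smaller elements after it = [] -> 0
  20 (index 3): smaller elements after it = [10] -> 1
Total inversions = 2 + 2 + 0 + 1 = 5
Final answer: 5


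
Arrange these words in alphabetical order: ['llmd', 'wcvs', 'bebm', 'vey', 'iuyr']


Compare strings character by character (the first differing letter decides):
  'bebm' < 'iuyr' since 'b' < 'i' at position 1
  'iuyr' < 'llmd' since 'i' < 'l' at position 1
  'llmd' < 'vey' since 'l' < 'v' at position 1
  'vey' < 'wcvs' since 'v' < 'w' at position 1
Chaining these comparisons gives the alphabetical order.
Final answer: ['bebm', 'iuyr', 'llmd', 'vey', 'wcvs']


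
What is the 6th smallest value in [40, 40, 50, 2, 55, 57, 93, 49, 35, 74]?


Sort ascending: [2, 35, 40, 40, 49, 50, 55, 57, 74, 93]
The 6th element (1-indexed) is at index 5.
Value = 50
Final answer: 50


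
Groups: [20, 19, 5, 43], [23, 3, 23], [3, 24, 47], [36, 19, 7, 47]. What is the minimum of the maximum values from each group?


Find max of each group:
  Group 1: [20, 19, 5, 43] -> max = 43
  Group 2: [23, 3, 23] -> max = 23
  Group 3: [3, 24, 47] -> max = 47
  Group 4: [36, 19, 7, 47] -> max = 47
Maxes: [43, 23, 47, 47]
Minimum of maxes = 23
Final answer: 23


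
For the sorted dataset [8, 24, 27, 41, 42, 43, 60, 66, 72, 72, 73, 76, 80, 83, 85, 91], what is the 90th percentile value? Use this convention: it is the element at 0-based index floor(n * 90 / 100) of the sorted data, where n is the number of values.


The dataset has n = 16 elements.
Index = floor(16 * 90 / 100) = floor(1440 / 100) = floor(14.4) = 14
Counting from index 0 in the sorted data, the element at index 14 is 85.
Final answer: 85


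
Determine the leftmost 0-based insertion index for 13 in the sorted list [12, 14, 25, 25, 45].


List is sorted: [12, 14, 25, 25, 45]
We need the leftmost position where 13 can be inserted, i.e. the first index whose element is >= 13 (or the end of the list if none is).
Binary search with low=0, high=5 (0-based indices):
  low=0, high=5, mid=2: a[2]=25 >= 13, so high = 2
  low=0, high=2, mid=1: a[1]=14 >= 13, so high = 1
  low=0, high=1, mid=0: a[0]=12 < 13, so low = 1
Now low = high = 1, so the insertion index is 1.
Final answer: 1


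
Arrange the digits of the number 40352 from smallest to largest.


The number 40352 has digits: 4, 0, 3, 5, 2
Sorted: 0, 2, 3, 4, 5
Joining the sorted digits gives the result.
Final answer: 02345


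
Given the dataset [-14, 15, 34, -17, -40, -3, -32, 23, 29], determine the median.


First, sort the list: [-40, -32, -17, -14, -3, 15, 23, 29, 34]
The list has 9 elements (odd count).
The middle index is 4 (0-based), and the element there is -3.
Final answer: -3


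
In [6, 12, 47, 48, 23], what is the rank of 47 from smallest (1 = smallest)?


Sort ascending: [6, 12, 23, 47, 48]
Find 47 in the sorted list.
47 is at position 4 (1-indexed).
Final answer: 4


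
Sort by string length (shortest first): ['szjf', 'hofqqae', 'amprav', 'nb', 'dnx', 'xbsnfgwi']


Compute lengths:
  'szjf' has length 4
  'hofqqae' has length 7
  'amprav' has length 6
  'nb' has length 2
  'dnx' has length 3
  'xbsnfgwi' has length 8
Lengths in increasing order: 2 < 3 < 4 < 6 < 7 < 8
Listing the words in that order gives the answer.
Final answer: ['nb', 'dnx', 'szjf', 'amprav', 'hofqqae', 'xbsnfgwi']


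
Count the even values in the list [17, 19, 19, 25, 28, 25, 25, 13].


Check each element:
  17 is odd
  19 is odd
  19 is odd
  25 is odd
  28 is even
  25 is odd
  25 is odd
  13 is odd
Evens: [28]
Count of evens = 1
Final answer: 1


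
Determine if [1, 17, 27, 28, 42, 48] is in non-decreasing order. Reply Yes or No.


Check consecutive pairs:
  1 <= 17? True
  17 <= 27? True
  27 <= 28? True
  28 <= 42? True
  42 <= 48? True
Every consecutive pair is in order, so the list is non-decreasing.
Final answer: Yes


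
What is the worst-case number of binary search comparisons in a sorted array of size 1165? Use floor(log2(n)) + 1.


Binary search halves the search space each step.
Maximum comparisons = floor(log2(1165)) + 1
log2(1165) = 10.1861
floor(log2(1165)) = 10, so 10 + 1 = 11
Final answer: 11


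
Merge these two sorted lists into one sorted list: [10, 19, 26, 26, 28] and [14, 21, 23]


List A: [10, 19, 26, 26, 28]
List B: [14, 21, 23]
Repeatedly compare the front elements and take the smaller:
  10 vs 14 -> take 10
  19 vs 14 -> take 14
  19 vs 21 -> take 19
  26 vs 21 -> take 21
  26 vs 23 -> take 23
  B is exhausted; append the rest of A: [26, 26, 28]
Final answer: [10, 14, 19, 21, 23, 26, 26, 28]


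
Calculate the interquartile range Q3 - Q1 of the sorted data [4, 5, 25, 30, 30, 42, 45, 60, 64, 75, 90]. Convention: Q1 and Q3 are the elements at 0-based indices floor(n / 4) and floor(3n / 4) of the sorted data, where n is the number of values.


The data has n = 11 elements.
Q1 index = floor(11 / 4) = floor(2.75) = 2; Q3 index = floor(3 * 11 / 4) = floor(8.25) = 8
Q1 = element at index 2 = 25
Q3 = element at index 8 = 64
IQR = 64 - 25 = 39
Final answer: 39


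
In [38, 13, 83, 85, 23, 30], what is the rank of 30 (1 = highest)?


Sort descending: [85, 83, 38, 30, 23, 13]
Find 30 in the sorted list.
30 is at position 4.
Final answer: 4


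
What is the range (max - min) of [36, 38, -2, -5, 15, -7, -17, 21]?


Maximum value: 38
Minimum value: -17
Range = 38 - (-17) = 55
Final answer: 55


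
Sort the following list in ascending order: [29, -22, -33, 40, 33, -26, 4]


Original list: [29, -22, -33, 40, 33, -26, 4]
Repeatedly take the smallest remaining element:
  Remaining [29, -22, -33, 40, 33, -26, 4] -> smallest is -33
  Remaining [29, -22, 40, 33, -26, 4] -> smallest is -26
  Remaining [29, -22, 40, 33, 4] -> smallest is -22
  Remaining [29, 40, 33, 4] -> smallest is 4
  Remaining [29, 40, 33] -> smallest is 29
  Remaining [40, 33] -> smallest is 33
  Remaining [40] -> smallest is 40
Collecting the picks in order gives the sorted list.
Final answer: [-33, -26, -22, 4, 29, 33, 40]


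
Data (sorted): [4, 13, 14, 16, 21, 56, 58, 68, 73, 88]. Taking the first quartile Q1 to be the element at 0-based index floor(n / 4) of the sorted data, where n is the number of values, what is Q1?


The list has n = 10 elements.
Q1 index = floor(10 / 4) = floor(2.5) = 2
Counting from index 0 in the sorted data, the element at index 2 is 14.
Final answer: 14


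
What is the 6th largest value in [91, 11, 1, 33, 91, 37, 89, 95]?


Sort descending: [95, 91, 91, 89, 37, 33, 11, 1]
The 6th element (1-indexed) is at index 5.
Value = 33
Final answer: 33


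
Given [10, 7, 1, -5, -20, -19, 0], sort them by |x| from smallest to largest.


Compute absolute values:
  |10| = 10
  |7| = 7
  |1| = 1
  |-5| = 5
  |-20| = 20
  |-19| = 19
  |0| = 0
Absolute values in increasing order: 0 < 1 < 5 < 7 < 10 < 19 < 20
Listing the original numbers in that order gives the answer.
Final answer: [0, 1, -5, 7, 10, -19, -20]


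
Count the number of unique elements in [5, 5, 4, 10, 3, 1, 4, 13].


List all unique values:
Distinct values: [1, 3, 4, 5, 10, 13]
Count = 6
Final answer: 6


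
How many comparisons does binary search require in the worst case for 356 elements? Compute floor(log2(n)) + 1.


Binary search halves the search space each step.
Maximum comparisons = floor(log2(356)) + 1
log2(356) = 8.4757
floor(log2(356)) = 8, so 8 + 1 = 9
Final answer: 9


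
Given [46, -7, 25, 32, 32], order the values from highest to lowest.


Original list: [46, -7, 25, 32, 32]
Repeatedly take the largest remaining element:
  Remaining [46, -7, 25, 32, 32] -> largest is 46
  Remaining [-7, 25, 32, 32] -> largest is 32
  Remaining [-7, 25, 32] -> largest is 32
  Remaining [-7, 25] -> largest is 25
  Remaining [-7] -> largest is -7
Collecting the picks in order gives the descending list.
Final answer: [46, 32, 32, 25, -7]


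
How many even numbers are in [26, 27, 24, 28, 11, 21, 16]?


Check each element:
  26 is even
  27 is odd
  24 is even
  28 is even
  11 is odd
  21 is odd
  16 is even
Evens: [26, 24, 28, 16]
Count of evens = 4
Final answer: 4


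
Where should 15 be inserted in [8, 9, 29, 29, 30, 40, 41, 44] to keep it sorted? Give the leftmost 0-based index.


List is sorted: [8, 9, 29, 29, 30, 40, 41, 44]
We need the leftmost position where 15 can be inserted, i.e. the first index whose element is >= 15 (or the end of the list if none is).
Binary search with low=0, high=8 (0-based indices):
  low=0, high=8, mid=4: a[4]=30 >= 15, so high = 4
  low=0, high=4, mid=2: a[2]=29 >= 15, so high = 2
  low=0, high=2, mid=1: a[1]=9 < 15, so low = 2
Now low = high = 2, so the insertion index is 2.
Final answer: 2


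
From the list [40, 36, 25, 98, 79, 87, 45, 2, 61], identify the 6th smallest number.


Sort ascending: [2, 25, 36, 40, 45, 61, 79, 87, 98]
The 6th element (1-indexed) is at index 5.
Value = 61
Final answer: 61


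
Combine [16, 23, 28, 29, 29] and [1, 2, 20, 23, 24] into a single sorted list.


List A: [16, 23, 28, 29, 29]
List B: [1, 2, 20, 23, 24]
Repeatedly compare the front elements and take the smaller:
  16 vs 1 -> take 1
  16 vs 2 -> take 2
  16 vs 20 -> take 16
  23 vs 20 -> take 20
  23 vs 23 -> take 23
  28 vs 23 -> take 23
  28 vs 24 -> take 24
  B is exhausted; append the rest of A: [28, 29, 29]
Final answer: [1, 2, 16, 20, 23, 23, 24, 28, 29, 29]


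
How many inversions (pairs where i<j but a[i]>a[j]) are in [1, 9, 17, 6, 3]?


For each element, count the later elements that are smaller than it:
  1 (index 0): smaller elements after it = [] -> 0
  9 (index 1): smaller elements after it = [6, 3] -> 2
  17 (index 2): smaller elements after it = [6, 3] -> 2
  6 (index 3): smaller elements after it = [3] -> 1
Total inversions = 0 + 2 + 2 + 1 = 5
Final answer: 5


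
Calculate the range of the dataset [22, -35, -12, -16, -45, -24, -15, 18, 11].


Maximum value: 22
Minimum value: -45
Range = 22 - (-45) = 67
Final answer: 67


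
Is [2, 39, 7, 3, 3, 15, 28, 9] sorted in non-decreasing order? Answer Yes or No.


Check consecutive pairs:
  2 <= 39? True
  39 <= 7? False
  7 <= 3? False
  3 <= 3? True
  3 <= 15? True
  15 <= 28? True
  28 <= 9? False
3 consecutive pair(s) are out of order, so the list is not sorted.
Final answer: No


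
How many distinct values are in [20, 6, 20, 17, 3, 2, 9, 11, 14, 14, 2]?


List all unique values:
Distinct values: [2, 3, 6, 9, 11, 14, 17, 20]
Count = 8
Final answer: 8


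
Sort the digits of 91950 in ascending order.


The number 91950 has digits: 9, 1, 9, 5, 0
Sorted: 0, 1, 5, 9, 9
Joining the sorted digits gives the result.
Final answer: 01599


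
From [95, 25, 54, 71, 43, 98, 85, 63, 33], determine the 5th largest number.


Sort descending: [98, 95, 85, 71, 63, 54, 43, 33, 25]
The 5th element (1-indexed) is at index 4.
Value = 63
Final answer: 63


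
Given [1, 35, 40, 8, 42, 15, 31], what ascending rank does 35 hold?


Sort ascending: [1, 8, 15, 31, 35, 40, 42]
Find 35 in the sorted list.
35 is at position 5 (1-indexed).
Final answer: 5


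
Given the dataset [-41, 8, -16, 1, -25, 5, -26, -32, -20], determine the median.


First, sort the list: [-41, -32, -26, -25, -20, -16, 1, 5, 8]
The list has 9 elements (odd count).
The middle index is 4 (0-based), and the element there is -20.
Final answer: -20


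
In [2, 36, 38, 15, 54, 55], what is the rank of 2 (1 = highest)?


Sort descending: [55, 54, 38, 36, 15, 2]
Find 2 in the sorted list.
2 is at position 6.
Final answer: 6


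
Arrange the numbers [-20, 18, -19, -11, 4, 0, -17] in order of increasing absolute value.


Compute absolute values:
  |-20| = 20
  |18| = 18
  |-19| = 19
  |-11| = 11
  |4| = 4
  |0| = 0
  |-17| = 17
Absolute values in increasing order: 0 < 4 < 11 < 17 < 18 < 19 < 20
Listing the original numbers in that order gives the answer.
Final answer: [0, 4, -11, -17, 18, -19, -20]


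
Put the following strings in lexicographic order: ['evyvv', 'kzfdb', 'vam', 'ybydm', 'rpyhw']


Compare strings character by character (the first differing letter decides):
  'evyvv' < 'kzfdb' since 'e' < 'k' at position 1
  'kzfdb' < 'rpyhw' since 'k' < 'r' at position 1
  'rpyhw' < 'vam' since 'r' < 'v' at position 1
  'vam' < 'ybydm' since 'v' < 'y' at position 1
Chaining these comparisons gives the alphabetical order.
Final answer: ['evyvv', 'kzfdb', 'rpyhw', 'vam', 'ybydm']


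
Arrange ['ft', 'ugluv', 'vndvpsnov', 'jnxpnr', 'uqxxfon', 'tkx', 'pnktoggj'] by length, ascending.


Compute lengths:
  'ft' has length 2
  'ugluv' has length 5
  'vndvpsnov' has length 9
  'jnxpnr' has length 6
  'uqxxfon' has length 7
  'tkx' has length 3
  'pnktoggj' has length 8
Lengths in increasing order: 2 < 3 < 5 < 6 < 7 < 8 < 9
Listing the words in that order gives the answer.
Final answer: ['ft', 'tkx', 'ugluv', 'jnxpnr', 'uqxxfon', 'pnktoggj', 'vndvpsnov']


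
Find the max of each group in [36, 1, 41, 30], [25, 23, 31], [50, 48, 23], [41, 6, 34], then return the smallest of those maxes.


Find max of each group:
  Group 1: [36, 1, 41, 30] -> max = 41
  Group 2: [25, 23, 31] -> max = 31
  Group 3: [50, 48, 23] -> max = 50
  Group 4: [41, 6, 34] -> max = 41
Maxes: [41, 31, 50, 41]
Minimum of maxes = 31
Final answer: 31


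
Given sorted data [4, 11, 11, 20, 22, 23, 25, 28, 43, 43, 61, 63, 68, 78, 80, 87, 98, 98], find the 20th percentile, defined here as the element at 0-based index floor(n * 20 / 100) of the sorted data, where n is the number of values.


The dataset has n = 18 elements.
Index = floor(18 * 20 / 100) = floor(360 / 100) = floor(3.6) = 3
Counting from index 0 in the sorted data, the element at index 3 is 20.
Final answer: 20


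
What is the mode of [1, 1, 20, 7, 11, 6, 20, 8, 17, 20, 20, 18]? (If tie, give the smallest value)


Count the frequency of each value:
  1 appears 2 time(s)
  6 appears 1 time(s)
  7 appears 1 time(s)
  8 appears 1 time(s)
  11 appears 1 time(s)
  17 appears 1 time(s)
  18 appears 1 time(s)
  20 appears 4 time(s)
Maximum frequency is 4.
Only 20 reaches that frequency, so it is the mode.
Final answer: 20


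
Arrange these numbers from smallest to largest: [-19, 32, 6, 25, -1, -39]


Original list: [-19, 32, 6, 25, -1, -39]
Repeatedly take the smallest remaining element:
  Remaining [-19, 32, 6, 25, -1, -39] -> smallest is -39
  Remaining [-19, 32, 6, 25, -1] -> smallest is -19
  Remaining [32, 6, 25, -1] -> smallest is -1
  Remaining [32, 6, 25] -> smallest is 6
  Remaining [32, 25] -> smallest is 25
  Remaining [32] -> smallest is 32
Collecting the picks in order gives the sorted list.
Final answer: [-39, -19, -1, 6, 25, 32]


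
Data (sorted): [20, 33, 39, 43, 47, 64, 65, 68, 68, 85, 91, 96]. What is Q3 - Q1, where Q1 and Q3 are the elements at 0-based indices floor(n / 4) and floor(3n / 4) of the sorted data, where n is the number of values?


The data has n = 12 elements.
Q1 index = floor(12 / 4) = floor(3) = 3; Q3 index = floor(3 * 12 / 4) = floor(9) = 9
Q1 = element at index 3 = 43
Q3 = element at index 9 = 85
IQR = 85 - 43 = 42
Final answer: 42


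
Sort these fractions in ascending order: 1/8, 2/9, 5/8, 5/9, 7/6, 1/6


Convert to decimal for comparison:
  1/8 = 0.125
  2/9 = 0.2222
  5/8 = 0.625
  5/9 = 0.5556
  7/6 = 1.1667
  1/6 = 0.1667
Decimals in increasing order: 0.125 < 0.1667 < 0.2222 < 0.5556 < 0.625 < 1.1667
Writing each back as its fraction gives the sorted order.
Final answer: 1/8, 1/6, 2/9, 5/9, 5/8, 7/6


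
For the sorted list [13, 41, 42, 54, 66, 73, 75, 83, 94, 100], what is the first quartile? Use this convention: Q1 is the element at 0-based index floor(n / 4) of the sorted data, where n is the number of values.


The list has n = 10 elements.
Q1 index = floor(10 / 4) = floor(2.5) = 2
Counting from index 0 in the sorted data, the element at index 2 is 42.
Final answer: 42


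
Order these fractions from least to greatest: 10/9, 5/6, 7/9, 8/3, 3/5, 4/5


Convert to decimal for comparison:
  10/9 = 1.1111
  5/6 = 0.8333
  7/9 = 0.7778
  8/3 = 2.6667
  3/5 = 0.6
  4/5 = 0.8
Decimals in increasing order: 0.6 < 0.7778 < 0.8 < 0.8333 < 1.1111 < 2.6667
Writing each back as its fraction gives the sorted order.
Final answer: 3/5, 7/9, 4/5, 5/6, 10/9, 8/3


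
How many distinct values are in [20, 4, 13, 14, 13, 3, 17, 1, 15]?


List all unique values:
Distinct values: [1, 3, 4, 13, 14, 15, 17, 20]
Count = 8
Final answer: 8


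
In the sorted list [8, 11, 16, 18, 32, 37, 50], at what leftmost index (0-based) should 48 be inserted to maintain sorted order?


List is sorted: [8, 11, 16, 18, 32, 37, 50]
We need the leftmost position where 48 can be inserted, i.e. the first index whose element is >= 48 (or the end of the list if none is).
Binary search with low=0, high=7 (0-based indices):
  low=0, high=7, mid=3: a[3]=18 < 48, so low = 4
  low=4, high=7, mid=5: a[5]=37 < 48, so low = 6
  low=6, high=7, mid=6: a[6]=50 >= 48, so high = 6
Now low = high = 6, so the insertion index is 6.
Final answer: 6


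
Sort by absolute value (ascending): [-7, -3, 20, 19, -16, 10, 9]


Compute absolute values:
  |-7| = 7
  |-3| = 3
  |20| = 20
  |19| = 19
  |-16| = 16
  |10| = 10
  |9| = 9
Absolute values in increasing order: 3 < 7 < 9 < 10 < 16 < 19 < 20
Listing the original numbers in that order gives the answer.
Final answer: [-3, -7, 9, 10, -16, 19, 20]


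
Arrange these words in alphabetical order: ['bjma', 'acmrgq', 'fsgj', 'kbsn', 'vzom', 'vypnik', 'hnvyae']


Compare strings character by character (the first differing letter decides):
  'acmrgq' < 'bjma' since 'a' < 'b' at position 1
  'bjma' < 'fsgj' since 'b' < 'f' at position 1
  'fsgj' < 'hnvyae' since 'f' < 'h' at position 1
  'hnvyae' < 'kbsn' since 'h' < 'k' at position 1
  'kbsn' < 'vypnik' since 'k' < 'v' at position 1
  'vypnik' < 'vzom' since 'y' < 'z' at position 2
Chaining these comparisons gives the alphabetical order.
Final answer: ['acmrgq', 'bjma', 'fsgj', 'hnvyae', 'kbsn', 'vypnik', 'vzom']


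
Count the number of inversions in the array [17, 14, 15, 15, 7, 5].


For each element, count the later elements that are smaller than it:
  17 (index 0): smaller elements after it = [14, 15, 15, 7, 5] -> 5
  14 (index 1): smaller elements after it = [7, 5] -> 2
  15 (index 2): smaller elements after it = [7, 5] -> 2
  15 (index 3): smaller elements after it = [7, 5] -> 2
  7 (index 4): smaller elements after it = [5] -> 1
Total inversions = 5 + 2 + 2 + 2 + 1 = 12
Final answer: 12


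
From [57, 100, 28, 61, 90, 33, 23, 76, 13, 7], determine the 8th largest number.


Sort descending: [100, 90, 76, 61, 57, 33, 28, 23, 13, 7]
The 8th element (1-indexed) is at index 7.
Value = 23
Final answer: 23


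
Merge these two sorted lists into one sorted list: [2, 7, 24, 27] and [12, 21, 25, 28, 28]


List A: [2, 7, 24, 27]
List B: [12, 21, 25, 28, 28]
Repeatedly compare the front elements and take the smaller:
  2 vs 12 -> take 2
  7 vs 12 -> take 7
  24 vs 12 -> take 12
  24 vs 21 -> take 21
  24 vs 25 -> take 24
  27 vs 25 -> take 25
  27 vs 28 -> take 27
  A is exhausted; append the rest of B: [28, 28]
Final answer: [2, 7, 12, 21, 24, 25, 27, 28, 28]


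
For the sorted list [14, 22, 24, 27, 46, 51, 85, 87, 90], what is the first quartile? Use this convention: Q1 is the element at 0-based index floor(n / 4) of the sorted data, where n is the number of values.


The list has n = 9 elements.
Q1 index = floor(9 / 4) = floor(2.25) = 2
Counting from index 0 in the sorted data, the element at index 2 is 24.
Final answer: 24


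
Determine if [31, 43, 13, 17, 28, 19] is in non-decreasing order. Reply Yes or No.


Check consecutive pairs:
  31 <= 43? True
  43 <= 13? False
  13 <= 17? True
  17 <= 28? True
  28 <= 19? False
2 consecutive pair(s) are out of order, so the list is not sorted.
Final answer: No


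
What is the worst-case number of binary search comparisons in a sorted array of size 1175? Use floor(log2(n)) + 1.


Binary search halves the search space each step.
Maximum comparisons = floor(log2(1175)) + 1
log2(1175) = 10.1984
floor(log2(1175)) = 10, so 10 + 1 = 11
Final answer: 11


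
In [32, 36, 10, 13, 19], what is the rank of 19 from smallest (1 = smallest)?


Sort ascending: [10, 13, 19, 32, 36]
Find 19 in the sorted list.
19 is at position 3 (1-indexed).
Final answer: 3


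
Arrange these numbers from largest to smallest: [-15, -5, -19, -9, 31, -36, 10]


Original list: [-15, -5, -19, -9, 31, -36, 10]
Repeatedly take the largest remaining element:
  Remaining [-15, -5, -19, -9, 31, -36, 10] -> largest is 31
  Remaining [-15, -5, -19, -9, -36, 10] -> largest is 10
  Remaining [-15, -5, -19, -9, -36] -> largest is -5
  Remaining [-15, -19, -9, -36] -> largest is -9
  Remaining [-15, -19, -36] -> largest is -15
  Remaining [-19, -36] -> largest is -19
  Remaining [-36] -> largest is -36
Collecting the picks in order gives the descending list.
Final answer: [31, 10, -5, -9, -15, -19, -36]


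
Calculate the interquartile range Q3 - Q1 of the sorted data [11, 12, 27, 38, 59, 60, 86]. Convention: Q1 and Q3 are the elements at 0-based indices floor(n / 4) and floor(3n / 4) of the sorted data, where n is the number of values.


The data has n = 7 elements.
Q1 index = floor(7 / 4) = floor(1.75) = 1; Q3 index = floor(3 * 7 / 4) = floor(5.25) = 5
Q1 = element at index 1 = 12
Q3 = element at index 5 = 60
IQR = 60 - 12 = 48
Final answer: 48


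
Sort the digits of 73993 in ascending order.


The number 73993 has digits: 7, 3, 9, 9, 3
Sorted: 3, 3, 7, 9, 9
Joining the sorted digits gives the result.
Final answer: 33799


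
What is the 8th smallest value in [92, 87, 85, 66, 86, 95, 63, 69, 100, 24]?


Sort ascending: [24, 63, 66, 69, 85, 86, 87, 92, 95, 100]
The 8th element (1-indexed) is at index 7.
Value = 92
Final answer: 92


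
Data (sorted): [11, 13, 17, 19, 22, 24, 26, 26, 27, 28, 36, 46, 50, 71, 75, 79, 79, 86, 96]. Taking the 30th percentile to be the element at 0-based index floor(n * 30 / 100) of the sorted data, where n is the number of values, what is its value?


The dataset has n = 19 elements.
Index = floor(19 * 30 / 100) = floor(570 / 100) = floor(5.7) = 5
Counting from index 0 in the sorted data, the element at index 5 is 24.
Final answer: 24


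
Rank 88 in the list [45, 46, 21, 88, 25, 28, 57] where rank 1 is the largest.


Sort descending: [88, 57, 46, 45, 28, 25, 21]
Find 88 in the sorted list.
88 is at position 1.
Final answer: 1


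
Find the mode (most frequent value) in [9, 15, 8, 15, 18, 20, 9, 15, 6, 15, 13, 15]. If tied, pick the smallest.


Count the frequency of each value:
  6 appears 1 time(s)
  8 appears 1 time(s)
  9 appears 2 time(s)
  13 appears 1 time(s)
  15 appears 5 time(s)
  18 appears 1 time(s)
  20 appears 1 time(s)
Maximum frequency is 5.
Only 15 reaches that frequency, so it is the mode.
Final answer: 15


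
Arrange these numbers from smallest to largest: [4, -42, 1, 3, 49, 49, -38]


Original list: [4, -42, 1, 3, 49, 49, -38]
Repeatedly take the smallest remaining element:
  Remaining [4, -42, 1, 3, 49, 49, -38] -> smallest is -42
  Remaining [4, 1, 3, 49, 49, -38] -> smallest is -38
  Remaining [4, 1, 3, 49, 49] -> smallest is 1
  Remaining [4, 3, 49, 49] -> smallest is 3
  Remaining [4, 49, 49] -> smallest is 4
  Remaining [49, 49] -> smallest is 49
  Remaining [49] -> smallest is 49
Collecting the picks in order gives the sorted list.
Final answer: [-42, -38, 1, 3, 4, 49, 49]


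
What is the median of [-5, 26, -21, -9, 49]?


First, sort the list: [-21, -9, -5, 26, 49]
The list has 5 elements (odd count).
The middle index is 2 (0-based), and the element there is -5.
Final answer: -5


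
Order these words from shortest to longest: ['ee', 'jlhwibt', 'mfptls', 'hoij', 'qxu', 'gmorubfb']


Compute lengths:
  'ee' has length 2
  'jlhwibt' has length 7
  'mfptls' has length 6
  'hoij' has length 4
  'qxu' has length 3
  'gmorubfb' has length 8
Lengths in increasing order: 2 < 3 < 4 < 6 < 7 < 8
Listing the words in that order gives the answer.
Final answer: ['ee', 'qxu', 'hoij', 'mfptls', 'jlhwibt', 'gmorubfb']


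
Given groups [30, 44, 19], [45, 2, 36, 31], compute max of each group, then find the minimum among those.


Find max of each group:
  Group 1: [30, 44, 19] -> max = 44
  Group 2: [45, 2, 36, 31] -> max = 45
Maxes: [44, 45]
Minimum of maxes = 44
Final answer: 44


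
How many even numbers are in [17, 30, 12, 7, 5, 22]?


Check each element:
  17 is odd
  30 is even
  12 is even
  7 is odd
  5 is odd
  22 is even
Evens: [30, 12, 22]
Count of evens = 3
Final answer: 3


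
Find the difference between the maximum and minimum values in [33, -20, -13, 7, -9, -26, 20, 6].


Maximum value: 33
Minimum value: -26
Range = 33 - (-26) = 59
Final answer: 59


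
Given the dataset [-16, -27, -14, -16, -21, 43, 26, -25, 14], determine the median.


First, sort the list: [-27, -25, -21, -16, -16, -14, 14, 26, 43]
The list has 9 elements (odd count).
The middle index is 4 (0-based), and the element there is -16.
Final answer: -16


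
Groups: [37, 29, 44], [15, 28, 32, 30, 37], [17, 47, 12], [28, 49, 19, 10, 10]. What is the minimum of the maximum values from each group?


Find max of each group:
  Group 1: [37, 29, 44] -> max = 44
  Group 2: [15, 28, 32, 30, 37] -> max = 37
  Group 3: [17, 47, 12] -> max = 47
  Group 4: [28, 49, 19, 10, 10] -> max = 49
Maxes: [44, 37, 47, 49]
Minimum of maxes = 37
Final answer: 37


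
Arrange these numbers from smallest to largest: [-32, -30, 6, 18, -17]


Original list: [-32, -30, 6, 18, -17]
Repeatedly take the smallest remaining element:
  Remaining [-32, -30, 6, 18, -17] -> smallest is -32
  Remaining [-30, 6, 18, -17] -> smallest is -30
  Remaining [6, 18, -17] -> smallest is -17
  Remaining [6, 18] -> smallest is 6
  Remaining [18] -> smallest is 18
Collecting the picks in order gives the sorted list.
Final answer: [-32, -30, -17, 6, 18]


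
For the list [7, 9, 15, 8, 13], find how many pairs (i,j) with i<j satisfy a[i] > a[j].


For each element, count the later elements that are smaller than it:
  7 (index 0): smaller elements after it = [] -> 0
  9 (index 1): smaller elements after it = [8] -> 1
  15 (index 2): smaller elements after it = [8, 13] -> 2
  8 (index 3): smaller elements after it = [] -> 0
Total inversions = 0 + 1 + 2 + 0 = 3
Final answer: 3


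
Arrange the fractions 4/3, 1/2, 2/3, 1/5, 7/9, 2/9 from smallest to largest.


Convert to decimal for comparison:
  4/3 = 1.3333
  1/2 = 0.5
  2/3 = 0.6667
  1/5 = 0.2
  7/9 = 0.7778
  2/9 = 0.2222
Decimals in increasing order: 0.2 < 0.2222 < 0.5 < 0.6667 < 0.7778 < 1.3333
Writing each back as its fraction gives the sorted order.
Final answer: 1/5, 2/9, 1/2, 2/3, 7/9, 4/3


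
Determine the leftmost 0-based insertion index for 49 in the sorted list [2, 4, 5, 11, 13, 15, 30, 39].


List is sorted: [2, 4, 5, 11, 13, 15, 30, 39]
We need the leftmost position where 49 can be inserted, i.e. the first index whose element is >= 49 (or the end of the list if none is).
Binary search with low=0, high=8 (0-based indices):
  low=0, high=8, mid=4: a[4]=13 < 49, so low = 5
  low=5, high=8, mid=6: a[6]=30 < 49, so low = 7
  low=7, high=8, mid=7: a[7]=39 < 49, so low = 8
Now low = high = 8, so the insertion index is 8.
Final answer: 8


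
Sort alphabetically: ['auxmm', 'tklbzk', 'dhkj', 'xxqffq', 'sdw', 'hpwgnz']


Compare strings character by character (the first differing letter decides):
  'auxmm' < 'dhkj' since 'a' < 'd' at position 1
  'dhkj' < 'hpwgnz' since 'd' < 'h' at position 1
  'hpwgnz' < 'sdw' since 'h' < 's' at position 1
  'sdw' < 'tklbzk' since 's' < 't' at position 1
  'tklbzk' < 'xxqffq' since 't' < 'x' at position 1
Chaining these comparisons gives the alphabetical order.
Final answer: ['auxmm', 'dhkj', 'hpwgnz', 'sdw', 'tklbzk', 'xxqffq']


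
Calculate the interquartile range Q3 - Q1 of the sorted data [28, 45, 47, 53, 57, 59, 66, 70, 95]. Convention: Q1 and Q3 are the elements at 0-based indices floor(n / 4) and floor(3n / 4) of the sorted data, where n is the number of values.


The data has n = 9 elements.
Q1 index = floor(9 / 4) = floor(2.25) = 2; Q3 index = floor(3 * 9 / 4) = floor(6.75) = 6
Q1 = element at index 2 = 47
Q3 = element at index 6 = 66
IQR = 66 - 47 = 19
Final answer: 19


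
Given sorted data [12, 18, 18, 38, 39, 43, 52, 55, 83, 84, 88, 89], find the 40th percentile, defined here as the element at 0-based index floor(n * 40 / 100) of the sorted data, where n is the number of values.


The dataset has n = 12 elements.
Index = floor(12 * 40 / 100) = floor(480 / 100) = floor(4.8) = 4
Counting from index 0 in the sorted data, the element at index 4 is 39.
Final answer: 39


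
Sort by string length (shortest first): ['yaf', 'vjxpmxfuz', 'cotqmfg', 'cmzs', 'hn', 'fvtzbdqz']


Compute lengths:
  'yaf' has length 3
  'vjxpmxfuz' has length 9
  'cotqmfg' has length 7
  'cmzs' has length 4
  'hn' has length 2
  'fvtzbdqz' has length 8
Lengths in increasing order: 2 < 3 < 4 < 7 < 8 < 9
Listing the words in that order gives the answer.
Final answer: ['hn', 'yaf', 'cmzs', 'cotqmfg', 'fvtzbdqz', 'vjxpmxfuz']


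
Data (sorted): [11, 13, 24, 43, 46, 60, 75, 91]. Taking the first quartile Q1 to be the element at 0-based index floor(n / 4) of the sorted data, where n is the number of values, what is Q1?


The list has n = 8 elements.
Q1 index = floor(8 / 4) = floor(2) = 2
Counting from index 0 in the sorted data, the element at index 2 is 24.
Final answer: 24


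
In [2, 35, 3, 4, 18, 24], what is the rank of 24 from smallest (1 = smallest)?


Sort ascending: [2, 3, 4, 18, 24, 35]
Find 24 in the sorted list.
24 is at position 5 (1-indexed).
Final answer: 5


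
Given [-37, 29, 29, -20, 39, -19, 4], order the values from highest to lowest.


Original list: [-37, 29, 29, -20, 39, -19, 4]
Repeatedly take the largest remaining element:
  Remaining [-37, 29, 29, -20, 39, -19, 4] -> largest is 39
  Remaining [-37, 29, 29, -20, -19, 4] -> largest is 29
  Remaining [-37, 29, -20, -19, 4] -> largest is 29
  Remaining [-37, -20, -19, 4] -> largest is 4
  Remaining [-37, -20, -19] -> largest is -19
  Remaining [-37, -20] -> largest is -20
  Remaining [-37] -> largest is -37
Collecting the picks in order gives the descending list.
Final answer: [39, 29, 29, 4, -19, -20, -37]


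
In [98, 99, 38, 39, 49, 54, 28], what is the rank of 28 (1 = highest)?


Sort descending: [99, 98, 54, 49, 39, 38, 28]
Find 28 in the sorted list.
28 is at position 7.
Final answer: 7


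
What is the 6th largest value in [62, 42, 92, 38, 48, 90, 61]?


Sort descending: [92, 90, 62, 61, 48, 42, 38]
The 6th element (1-indexed) is at index 5.
Value = 42
Final answer: 42


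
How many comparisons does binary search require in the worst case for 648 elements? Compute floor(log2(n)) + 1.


Binary search halves the search space each step.
Maximum comparisons = floor(log2(648)) + 1
log2(648) = 9.3399
floor(log2(648)) = 9, so 9 + 1 = 10
Final answer: 10


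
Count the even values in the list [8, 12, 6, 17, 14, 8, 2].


Check each element:
  8 is even
  12 is even
  6 is even
  17 is odd
  14 is even
  8 is even
  2 is even
Evens: [8, 12, 6, 14, 8, 2]
Count of evens = 6
Final answer: 6


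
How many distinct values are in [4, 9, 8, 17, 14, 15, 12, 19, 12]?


List all unique values:
Distinct values: [4, 8, 9, 12, 14, 15, 17, 19]
Count = 8
Final answer: 8


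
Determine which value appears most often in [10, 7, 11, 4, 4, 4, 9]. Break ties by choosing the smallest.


Count the frequency of each value:
  4 appears 3 time(s)
  7 appears 1 time(s)
  9 appears 1 time(s)
  10 appears 1 time(s)
  11 appears 1 time(s)
Maximum frequency is 3.
Only 4 reaches that frequency, so it is the mode.
Final answer: 4


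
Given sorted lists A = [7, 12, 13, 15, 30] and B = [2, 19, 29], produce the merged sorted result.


List A: [7, 12, 13, 15, 30]
List B: [2, 19, 29]
Repeatedly compare the front elements and take the smaller:
  7 vs 2 -> take 2
  7 vs 19 -> take 7
  12 vs 19 -> take 12
  13 vs 19 -> take 13
  15 vs 19 -> take 15
  30 vs 19 -> take 19
  30 vs 29 -> take 29
  B is exhausted; append the rest of A: [30]
Final answer: [2, 7, 12, 13, 15, 19, 29, 30]


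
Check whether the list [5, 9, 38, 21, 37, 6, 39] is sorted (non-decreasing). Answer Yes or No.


Check consecutive pairs:
  5 <= 9? True
  9 <= 38? True
  38 <= 21? False
  21 <= 37? True
  37 <= 6? False
  6 <= 39? True
2 consecutive pair(s) are out of order, so the list is not sorted.
Final answer: No


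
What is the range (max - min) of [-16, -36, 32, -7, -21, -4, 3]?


Maximum value: 32
Minimum value: -36
Range = 32 - (-36) = 68
Final answer: 68


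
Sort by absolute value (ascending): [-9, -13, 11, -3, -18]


Compute absolute values:
  |-9| = 9
  |-13| = 13
  |11| = 11
  |-3| = 3
  |-18| = 18
Absolute values in increasing order: 3 < 9 < 11 < 13 < 18
Listing the original numbers in that order gives the answer.
Final answer: [-3, -9, 11, -13, -18]


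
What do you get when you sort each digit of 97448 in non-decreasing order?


The number 97448 has digits: 9, 7, 4, 4, 8
Sorted: 4, 4, 7, 8, 9
Joining the sorted digits gives the result.
Final answer: 44789


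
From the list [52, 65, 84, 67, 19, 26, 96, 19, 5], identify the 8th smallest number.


Sort ascending: [5, 19, 19, 26, 52, 65, 67, 84, 96]
The 8th element (1-indexed) is at index 7.
Value = 84
Final answer: 84


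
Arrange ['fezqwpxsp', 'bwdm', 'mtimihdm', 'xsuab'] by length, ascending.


Compute lengths:
  'fezqwpxsp' has length 9
  'bwdm' has length 4
  'mtimihdm' has length 8
  'xsuab' has length 5
Lengths in increasing order: 4 < 5 < 8 < 9
Listing the words in that order gives the answer.
Final answer: ['bwdm', 'xsuab', 'mtimihdm', 'fezqwpxsp']


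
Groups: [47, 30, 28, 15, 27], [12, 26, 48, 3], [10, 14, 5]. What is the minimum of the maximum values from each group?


Find max of each group:
  Group 1: [47, 30, 28, 15, 27] -> max = 47
  Group 2: [12, 26, 48, 3] -> max = 48
  Group 3: [10, 14, 5] -> max = 14
Maxes: [47, 48, 14]
Minimum of maxes = 14
Final answer: 14


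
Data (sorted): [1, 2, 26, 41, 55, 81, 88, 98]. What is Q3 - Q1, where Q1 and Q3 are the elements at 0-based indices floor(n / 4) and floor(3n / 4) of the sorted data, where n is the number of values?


The data has n = 8 elements.
Q1 index = floor(8 / 4) = floor(2) = 2; Q3 index = floor(3 * 8 / 4) = floor(6) = 6
Q1 = element at index 2 = 26
Q3 = element at index 6 = 88
IQR = 88 - 26 = 62
Final answer: 62


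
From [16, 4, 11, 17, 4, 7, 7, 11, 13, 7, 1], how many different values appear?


List all unique values:
Distinct values: [1, 4, 7, 11, 13, 16, 17]
Count = 7
Final answer: 7


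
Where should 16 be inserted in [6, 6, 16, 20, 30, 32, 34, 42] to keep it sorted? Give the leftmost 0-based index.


List is sorted: [6, 6, 16, 20, 30, 32, 34, 42]
We need the leftmost position where 16 can be inserted, i.e. the first index whose element is >= 16 (or the end of the list if none is).
Binary search with low=0, high=8 (0-based indices):
  low=0, high=8, mid=4: a[4]=30 >= 16, so high = 4
  low=0, high=4, mid=2: a[2]=16 >= 16, so high = 2
  low=0, high=2, mid=1: a[1]=6 < 16, so low = 2
Now low = high = 2, so the insertion index is 2.
Final answer: 2


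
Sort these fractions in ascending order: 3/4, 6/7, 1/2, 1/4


Convert to decimal for comparison:
  3/4 = 0.75
  6/7 = 0.8571
  1/2 = 0.5
  1/4 = 0.25
Decimals in increasing order: 0.25 < 0.5 < 0.75 < 0.8571
Writing each back as its fraction gives the sorted order.
Final answer: 1/4, 1/2, 3/4, 6/7
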